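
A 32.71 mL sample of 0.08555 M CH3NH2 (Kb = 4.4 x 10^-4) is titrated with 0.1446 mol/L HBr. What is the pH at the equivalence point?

5.96

n(CH3NH2) = 0.08555 x 0.03271 = 0.002798 mol; V(HBr) at equivalence = 0.002798/0.1446 = 0.01935 L.
At equivalence the base is fully converted to CH3NH3+; total volume = 0.05206 L, so [CH3NH3+] = 0.002798/0.05206 = 0.05375 M.
Ka(CH3NH3+) = Kw/Kb = 1.0e-14 / 4.4 x 10^-4 = 2.27e-11.
[H^+] = sqrt(Ka x [CH3NH3+]) = sqrt(2.27e-11 x 0.05375) = 1.11e-6 M.
pH = -log(1.11e-6) = 5.96.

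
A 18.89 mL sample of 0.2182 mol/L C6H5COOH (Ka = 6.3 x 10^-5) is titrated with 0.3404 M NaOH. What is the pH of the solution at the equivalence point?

8.66

n(C6H5COOH) = 0.2182 x 0.01889 = 0.004122 mol; V(NaOH) at equivalence = 0.004122/0.3404 = 0.01211 L.
At equivalence all the acid is converted to C6H5COO-; total volume = 0.01889 + 0.01211 = 0.03100 L, so [C6H5COO-] = 0.004122/0.03100 = 0.1330 M.
Kb = Kw/Ka = 1.0e-14 / 6.3 x 10^-5 = 1.59e-10.
[OH^-] = sqrt(Kb x [C6H5COO-]) = sqrt(1.59e-10 x 0.1330) = 4.59e-6 M.
pOH = 5.34, so pH = 14.00 - 5.34 = 8.66.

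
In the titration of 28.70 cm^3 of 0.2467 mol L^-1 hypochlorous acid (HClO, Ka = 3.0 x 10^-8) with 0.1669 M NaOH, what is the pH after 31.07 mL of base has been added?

Initial n(HClO) = 0.2467 x 0.02870 = 0.007080 mol.
n(NaOH) added = 0.1669 x 0.03107 = 0.005186 mol, converting that many moles of HClO to ClO-.
Remaining n(HClO) = 0.001895 mol; n(ClO-) = 0.005186 mol.
By Henderson-Hasselbalch, pH = pKa + log([A^-]/[HA]) = 7.52 + log(0.005186/0.001895) = 7.52 + (+0.44) = 7.96.

7.96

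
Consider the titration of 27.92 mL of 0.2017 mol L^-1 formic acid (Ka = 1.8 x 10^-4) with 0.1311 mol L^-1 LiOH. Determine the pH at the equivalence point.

8.32

n(HCOOH) = 0.2017 x 0.02792 = 0.005631 mol; V(LiOH) at equivalence = 0.005631/0.1311 = 0.04296 L.
At equivalence all the acid is converted to HCOO-; total volume = 0.02792 + 0.04296 = 0.07088 L, so [HCOO-] = 0.005631/0.07088 = 0.07946 M.
Kb = Kw/Ka = 1.0e-14 / 1.8 x 10^-4 = 5.56e-11.
[OH^-] = sqrt(Kb x [HCOO-]) = sqrt(5.56e-11 x 0.07946) = 2.10e-6 M.
pOH = 5.68, so pH = 14.00 - 5.68 = 8.32.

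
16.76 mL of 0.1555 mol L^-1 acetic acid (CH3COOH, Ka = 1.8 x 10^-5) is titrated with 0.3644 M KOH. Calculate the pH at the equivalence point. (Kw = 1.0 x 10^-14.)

8.89

n(CH3COOH) = 0.1555 x 0.01676 = 0.002606 mol; V(KOH) at equivalence = 0.002606/0.3644 = 0.007152 L.
At equivalence all the acid is converted to CH3COO-; total volume = 0.01676 + 0.007152 = 0.02391 L, so [CH3COO-] = 0.002606/0.02391 = 0.1090 M.
Kb = Kw/Ka = 1.0e-14 / 1.8 x 10^-5 = 5.56e-10.
[OH^-] = sqrt(Kb x [CH3COO-]) = sqrt(5.56e-10 x 0.1090) = 7.78e-6 M.
pOH = 5.11, so pH = 14.00 - 5.11 = 8.89.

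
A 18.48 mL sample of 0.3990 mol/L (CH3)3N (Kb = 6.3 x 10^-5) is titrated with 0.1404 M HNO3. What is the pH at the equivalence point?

5.39

n((CH3)3N) = 0.3990 x 0.01848 = 0.007374 mol; V(HNO3) at equivalence = 0.007374/0.1404 = 0.05252 L.
At equivalence the base is fully converted to (CH3)3NH+; total volume = 0.07100 L, so [(CH3)3NH+] = 0.007374/0.07100 = 0.1039 M.
Ka((CH3)3NH+) = Kw/Kb = 1.0e-14 / 6.3 x 10^-5 = 1.59e-10.
[H^+] = sqrt(Ka x [(CH3)3NH+]) = sqrt(1.59e-10 x 0.1039) = 4.06e-6 M.
pH = -log(4.06e-6) = 5.39.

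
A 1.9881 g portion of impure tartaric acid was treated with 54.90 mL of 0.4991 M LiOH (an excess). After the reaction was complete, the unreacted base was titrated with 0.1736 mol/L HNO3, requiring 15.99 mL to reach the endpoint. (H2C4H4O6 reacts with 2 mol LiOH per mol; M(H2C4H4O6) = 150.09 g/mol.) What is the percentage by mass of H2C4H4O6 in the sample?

Total n(LiOH) added = 0.4991 x 0.05490 = 0.02740 mol.
n(HNO3) used = 0.1736 x 0.01599 = 0.002776 mol, which equals the excess n(LiOH).
So n(LiOH) consumed by the sample = 0.02740 - 0.002776 = 0.02462 mol.
n(H2C4H4O6) = 0.02462 / 2 = 0.01231 mol.
mass H2C4H4O6 = 0.01231 x 150.09 = 1.848 g, so %H2C4H4O6 = 1.848/1.9881 x 100 = 93.0%.

93.0%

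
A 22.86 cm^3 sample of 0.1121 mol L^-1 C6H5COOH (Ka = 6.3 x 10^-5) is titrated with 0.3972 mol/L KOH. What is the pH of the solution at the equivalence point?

8.57

n(C6H5COOH) = 0.1121 x 0.02286 = 0.002563 mol; V(KOH) at equivalence = 0.002563/0.3972 = 0.006452 L.
At equivalence all the acid is converted to C6H5COO-; total volume = 0.02286 + 0.006452 = 0.02931 L, so [C6H5COO-] = 0.002563/0.02931 = 0.08743 M.
Kb = Kw/Ka = 1.0e-14 / 6.3 x 10^-5 = 1.59e-10.
[OH^-] = sqrt(Kb x [C6H5COO-]) = sqrt(1.59e-10 x 0.08743) = 3.73e-6 M.
pOH = 5.43, so pH = 14.00 - 5.43 = 8.57.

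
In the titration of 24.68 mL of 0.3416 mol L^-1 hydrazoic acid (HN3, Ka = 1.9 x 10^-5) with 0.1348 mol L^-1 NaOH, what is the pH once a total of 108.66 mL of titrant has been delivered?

n(acid) = 0.3416 x 0.02468 = 0.008431 mol; n(NaOH) added = 0.1348 x 0.1087 = 0.01465 mol.
Base is in excess by 0.01465 - 0.008431 = 0.006217 mol in a total volume of 0.1333 L.
[OH^-] = 0.006217/0.1333 = 0.04662 M, so pOH = 1.33 and pH = 14.00 - 1.33 = 12.67.

12.67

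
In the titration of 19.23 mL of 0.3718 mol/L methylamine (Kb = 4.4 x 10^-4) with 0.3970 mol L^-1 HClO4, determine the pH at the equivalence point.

n(CH3NH2) = 0.3718 x 0.01923 = 0.007150 mol; V(HClO4) at equivalence = 0.007150/0.3970 = 0.01801 L.
At equivalence the base is fully converted to CH3NH3+; total volume = 0.03724 L, so [CH3NH3+] = 0.007150/0.03724 = 0.1920 M.
Ka(CH3NH3+) = Kw/Kb = 1.0e-14 / 4.4 x 10^-4 = 2.27e-11.
[H^+] = sqrt(Ka x [CH3NH3+]) = sqrt(2.27e-11 x 0.1920) = 2.09e-6 M.
pH = -log(2.09e-6) = 5.68.

5.68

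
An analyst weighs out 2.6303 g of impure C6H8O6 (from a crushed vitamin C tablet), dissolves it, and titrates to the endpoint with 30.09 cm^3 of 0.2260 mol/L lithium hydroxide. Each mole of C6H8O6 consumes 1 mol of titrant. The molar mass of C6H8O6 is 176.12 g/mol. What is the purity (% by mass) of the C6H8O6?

n(LiOH) = 0.2260 x 0.03009 = 0.006800 mol.
n(C6H8O6) = 0.006800 / 1 = 0.006800 mol.
mass of C6H8O6 = 0.006800 x 176.12 = 1.198 g.
% purity = 1.198 / 2.6303 x 100 = 45.5%.

45.5%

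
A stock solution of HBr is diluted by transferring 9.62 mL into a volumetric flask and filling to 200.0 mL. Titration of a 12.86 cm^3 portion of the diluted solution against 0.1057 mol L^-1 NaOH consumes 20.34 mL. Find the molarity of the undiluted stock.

n(NaOH) = 0.1057 x 0.02034 = 0.002150 mol.
n(HBr) in the aliquot = 0.002150 mol.
[diluted HBr] = 0.002150 / 0.01286 = 0.1672 M.
Dilution factor = 200.0/9.620 = 20.79, so [stock] = 0.1672 x 20.79 = 3.48 M.

3.48 M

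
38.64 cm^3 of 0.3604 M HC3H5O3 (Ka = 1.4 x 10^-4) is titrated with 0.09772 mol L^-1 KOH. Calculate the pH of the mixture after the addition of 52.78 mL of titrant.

3.62

Initial n(HC3H5O3) = 0.3604 x 0.03864 = 0.01393 mol.
n(KOH) added = 0.09772 x 0.05278 = 0.005158 mol, converting that many moles of HC3H5O3 to C3H5O3-.
Remaining n(HC3H5O3) = 0.008768 mol; n(C3H5O3-) = 0.005158 mol.
By Henderson-Hasselbalch, pH = pKa + log([A^-]/[HA]) = 3.85 + log(0.005158/0.008768) = 3.85 + (-0.23) = 3.62.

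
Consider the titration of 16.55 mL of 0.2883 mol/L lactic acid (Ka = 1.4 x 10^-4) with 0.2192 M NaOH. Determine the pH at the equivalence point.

n(HC3H5O3) = 0.2883 x 0.01655 = 0.004771 mol; V(NaOH) at equivalence = 0.004771/0.2192 = 0.02177 L.
At equivalence all the acid is converted to C3H5O3-; total volume = 0.01655 + 0.02177 = 0.03832 L, so [C3H5O3-] = 0.004771/0.03832 = 0.1245 M.
Kb = Kw/Ka = 1.0e-14 / 1.4 x 10^-4 = 7.14e-11.
[OH^-] = sqrt(Kb x [C3H5O3-]) = sqrt(7.14e-11 x 0.1245) = 2.98e-6 M.
pOH = 5.53, so pH = 14.00 - 5.53 = 8.47.

8.47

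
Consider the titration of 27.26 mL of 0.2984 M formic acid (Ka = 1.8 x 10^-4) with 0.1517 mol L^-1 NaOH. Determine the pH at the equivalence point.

8.37

n(HCOOH) = 0.2984 x 0.02726 = 0.008134 mol; V(NaOH) at equivalence = 0.008134/0.1517 = 0.05362 L.
At equivalence all the acid is converted to HCOO-; total volume = 0.02726 + 0.05362 = 0.08088 L, so [HCOO-] = 0.008134/0.08088 = 0.1006 M.
Kb = Kw/Ka = 1.0e-14 / 1.8 x 10^-4 = 5.56e-11.
[OH^-] = sqrt(Kb x [HCOO-]) = sqrt(5.56e-11 x 0.1006) = 2.36e-6 M.
pOH = 5.63, so pH = 14.00 - 5.63 = 8.37.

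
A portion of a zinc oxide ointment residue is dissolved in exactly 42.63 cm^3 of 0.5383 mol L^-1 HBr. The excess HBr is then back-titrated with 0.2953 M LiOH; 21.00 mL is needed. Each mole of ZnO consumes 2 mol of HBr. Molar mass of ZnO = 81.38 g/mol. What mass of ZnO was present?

0.681 g

Total n(HBr) added = 0.5383 x 0.04263 = 0.02295 mol.
n(LiOH) used = 0.2953 x 0.02100 = 0.006201 mol, which equals the excess n(HBr).
So n(HBr) consumed by the sample = 0.02295 - 0.006201 = 0.01675 mol.
n(ZnO) = 0.01675 / 2 = 0.008373 mol.
mass = 0.008373 mol x 81.38 g/mol = 0.681 g.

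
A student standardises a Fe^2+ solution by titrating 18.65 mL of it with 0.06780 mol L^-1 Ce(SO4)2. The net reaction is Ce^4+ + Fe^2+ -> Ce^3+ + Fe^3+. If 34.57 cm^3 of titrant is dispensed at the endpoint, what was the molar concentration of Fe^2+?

n(Ce(SO4)2) = 0.06780 x 0.03457 = 0.002344 mol.
From the balanced equation, 1 mol Ce(SO4)2 reacts with 1 mol Fe^2+, so n(Fe^2+) = 0.002344 x 1/1 = 0.002344 mol.
[Fe^2+] = 0.002344 / 0.01865 L = 0.126 M.

0.126 M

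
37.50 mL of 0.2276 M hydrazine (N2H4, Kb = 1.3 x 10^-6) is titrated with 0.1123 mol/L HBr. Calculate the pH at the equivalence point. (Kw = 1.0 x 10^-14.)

4.62

n(N2H4) = 0.2276 x 0.03750 = 0.008535 mol; V(HBr) at equivalence = 0.008535/0.1123 = 0.07600 L.
At equivalence the base is fully converted to N2H5+; total volume = 0.1135 L, so [N2H5+] = 0.008535/0.1135 = 0.07520 M.
Ka(N2H5+) = Kw/Kb = 1.0e-14 / 1.3 x 10^-6 = 7.69e-9.
[H^+] = sqrt(Ka x [N2H5+]) = sqrt(7.69e-9 x 0.07520) = 2.41e-5 M.
pH = -log(2.41e-5) = 4.62.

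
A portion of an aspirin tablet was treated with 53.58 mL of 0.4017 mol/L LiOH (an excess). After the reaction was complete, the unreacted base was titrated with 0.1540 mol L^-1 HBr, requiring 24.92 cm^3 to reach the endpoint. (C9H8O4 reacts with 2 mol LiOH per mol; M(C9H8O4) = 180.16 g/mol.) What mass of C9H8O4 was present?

Total n(LiOH) added = 0.4017 x 0.05358 = 0.02152 mol.
n(HBr) used = 0.1540 x 0.02492 = 0.003838 mol, which equals the excess n(LiOH).
So n(LiOH) consumed by the sample = 0.02152 - 0.003838 = 0.01769 mol.
n(C9H8O4) = 0.01769 / 2 = 0.008843 mol.
mass = 0.008843 mol x 180.16 g/mol = 1.59 g.

1.59 g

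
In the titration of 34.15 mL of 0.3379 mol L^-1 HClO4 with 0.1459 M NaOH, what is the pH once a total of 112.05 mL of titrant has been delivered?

n(acid) = 0.3379 x 0.03415 = 0.01154 mol; n(NaOH) added = 0.1459 x 0.1120 = 0.01635 mol.
Base is in excess by 0.01635 - 0.01154 = 0.004809 mol in a total volume of 0.1462 L.
[OH^-] = 0.004809/0.1462 = 0.03289 M, so pOH = 1.48 and pH = 14.00 - 1.48 = 12.52.

12.52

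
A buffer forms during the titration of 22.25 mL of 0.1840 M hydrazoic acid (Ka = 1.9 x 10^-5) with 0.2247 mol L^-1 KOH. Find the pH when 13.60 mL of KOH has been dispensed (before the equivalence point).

Initial n(HN3) = 0.1840 x 0.02225 = 0.004094 mol.
n(KOH) added = 0.2247 x 0.01360 = 0.003056 mol, converting that many moles of HN3 to N3-.
Remaining n(HN3) = 0.001038 mol; n(N3-) = 0.003056 mol.
By Henderson-Hasselbalch, pH = pKa + log([A^-]/[HA]) = 4.72 + log(0.003056/0.001038) = 4.72 + (+0.47) = 5.19.

5.19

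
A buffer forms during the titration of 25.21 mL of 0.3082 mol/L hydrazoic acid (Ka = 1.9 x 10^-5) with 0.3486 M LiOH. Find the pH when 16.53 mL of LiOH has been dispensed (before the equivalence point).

5.18

Initial n(HN3) = 0.3082 x 0.02521 = 0.007770 mol.
n(LiOH) added = 0.3486 x 0.01653 = 0.005762 mol, converting that many moles of HN3 to N3-.
Remaining n(HN3) = 0.002007 mol; n(N3-) = 0.005762 mol.
By Henderson-Hasselbalch, pH = pKa + log([A^-]/[HA]) = 4.72 + log(0.005762/0.002007) = 4.72 + (+0.46) = 5.18.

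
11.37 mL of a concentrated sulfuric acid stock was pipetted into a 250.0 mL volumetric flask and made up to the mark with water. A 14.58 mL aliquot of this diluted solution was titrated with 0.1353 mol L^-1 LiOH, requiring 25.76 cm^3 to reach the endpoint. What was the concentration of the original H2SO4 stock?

2.63 M

n(LiOH) = 0.1353 x 0.02576 = 0.003485 mol.
n(H2SO4) in the aliquot = 0.003485 x 1/2 = 0.001743 mol.
[diluted H2SO4] = 0.001743 / 0.01458 = 0.1195 M.
Dilution factor = 250.0/11.37 = 21.99, so [stock] = 0.1195 x 21.99 = 2.63 M.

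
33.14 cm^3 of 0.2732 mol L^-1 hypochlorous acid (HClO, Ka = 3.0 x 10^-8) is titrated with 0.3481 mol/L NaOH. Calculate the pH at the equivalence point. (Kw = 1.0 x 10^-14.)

n(HClO) = 0.2732 x 0.03314 = 0.009054 mol; V(NaOH) at equivalence = 0.009054/0.3481 = 0.02601 L.
At equivalence all the acid is converted to ClO-; total volume = 0.03314 + 0.02601 = 0.05915 L, so [ClO-] = 0.009054/0.05915 = 0.1531 M.
Kb = Kw/Ka = 1.0e-14 / 3.0 x 10^-8 = 3.33e-7.
[OH^-] = sqrt(Kb x [ClO-]) = sqrt(3.33e-7 x 0.1531) = 0.000226 M.
pOH = 3.65, so pH = 14.00 - 3.65 = 10.35.

10.35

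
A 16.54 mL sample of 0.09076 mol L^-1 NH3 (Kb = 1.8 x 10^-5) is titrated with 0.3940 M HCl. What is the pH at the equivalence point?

5.19

n(NH3) = 0.09076 x 0.01654 = 0.001501 mol; V(HCl) at equivalence = 0.001501/0.3940 = 0.003810 L.
At equivalence the base is fully converted to NH4+; total volume = 0.02035 L, so [NH4+] = 0.001501/0.02035 = 0.07377 M.
Ka(NH4+) = Kw/Kb = 1.0e-14 / 1.8 x 10^-5 = 5.56e-10.
[H^+] = sqrt(Ka x [NH4+]) = sqrt(5.56e-10 x 0.07377) = 6.40e-6 M.
pH = -log(6.40e-6) = 5.19.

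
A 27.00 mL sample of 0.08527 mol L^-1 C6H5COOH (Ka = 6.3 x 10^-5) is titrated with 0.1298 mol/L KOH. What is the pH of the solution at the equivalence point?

8.46

n(C6H5COOH) = 0.08527 x 0.02700 = 0.002302 mol; V(KOH) at equivalence = 0.002302/0.1298 = 0.01774 L.
At equivalence all the acid is converted to C6H5COO-; total volume = 0.02700 + 0.01774 = 0.04474 L, so [C6H5COO-] = 0.002302/0.04474 = 0.05146 M.
Kb = Kw/Ka = 1.0e-14 / 6.3 x 10^-5 = 1.59e-10.
[OH^-] = sqrt(Kb x [C6H5COO-]) = sqrt(1.59e-10 x 0.05146) = 2.86e-6 M.
pOH = 5.54, so pH = 14.00 - 5.54 = 8.46.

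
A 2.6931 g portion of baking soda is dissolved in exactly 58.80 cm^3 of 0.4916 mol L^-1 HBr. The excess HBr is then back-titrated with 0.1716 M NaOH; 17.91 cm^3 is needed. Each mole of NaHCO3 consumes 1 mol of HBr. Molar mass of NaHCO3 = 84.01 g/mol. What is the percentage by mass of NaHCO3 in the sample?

80.6%

Total n(HBr) added = 0.4916 x 0.05880 = 0.02891 mol.
n(NaOH) used = 0.1716 x 0.01791 = 0.003073 mol, which equals the excess n(HBr).
So n(HBr) consumed by the sample = 0.02891 - 0.003073 = 0.02583 mol.
n(NaHCO3) = 0.02583 / 1 = 0.02583 mol.
mass NaHCO3 = 0.02583 x 84.01 = 2.170 g, so %NaHCO3 = 2.170/2.6931 x 100 = 80.6%.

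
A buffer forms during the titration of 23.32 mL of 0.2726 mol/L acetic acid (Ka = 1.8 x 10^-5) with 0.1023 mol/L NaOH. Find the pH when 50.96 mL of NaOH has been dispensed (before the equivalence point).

Initial n(CH3COOH) = 0.2726 x 0.02332 = 0.006357 mol.
n(NaOH) added = 0.1023 x 0.05096 = 0.005213 mol, converting that many moles of CH3COOH to CH3COO-.
Remaining n(CH3COOH) = 0.001144 mol; n(CH3COO-) = 0.005213 mol.
By Henderson-Hasselbalch, pH = pKa + log([A^-]/[HA]) = 4.74 + log(0.005213/0.001144) = 4.74 + (+0.66) = 5.40.

5.40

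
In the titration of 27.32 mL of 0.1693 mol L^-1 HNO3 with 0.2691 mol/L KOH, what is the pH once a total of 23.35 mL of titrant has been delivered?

n(acid) = 0.1693 x 0.02732 = 0.004625 mol; n(KOH) added = 0.2691 x 0.02335 = 0.006283 mol.
Base is in excess by 0.006283 - 0.004625 = 0.001658 mol in a total volume of 0.05067 L.
[OH^-] = 0.001658/0.05067 = 0.03273 M, so pOH = 1.49 and pH = 14.00 - 1.49 = 12.51.

12.51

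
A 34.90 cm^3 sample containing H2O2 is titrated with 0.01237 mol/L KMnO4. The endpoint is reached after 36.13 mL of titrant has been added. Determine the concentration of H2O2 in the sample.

0.0320 M

n(KMnO4) = 0.01237 x 0.03613 = 0.0004469 mol.
From the balanced equation, 2 mol KMnO4 reacts with 5 mol H2O2, so n(H2O2) = 0.0004469 x 5/2 = 0.001117 mol.
[H2O2] = 0.001117 / 0.03490 L = 0.0320 M.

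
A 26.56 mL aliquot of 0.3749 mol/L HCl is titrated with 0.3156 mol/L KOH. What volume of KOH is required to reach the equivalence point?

31.6 mL

n(HCl) = 0.3749 mol/L x 0.02656 L = 0.009957 mol.
At equivalence n(KOH) = n(HCl) = 0.009957 mol.
V(KOH) = 0.009957 / 0.3156 = 0.03155 L = 31.6 mL.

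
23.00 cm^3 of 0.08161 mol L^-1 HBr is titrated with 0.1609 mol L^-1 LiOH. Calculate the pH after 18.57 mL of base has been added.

12.43

n(acid) = 0.08161 x 0.02300 = 0.001877 mol; n(LiOH) added = 0.1609 x 0.01857 = 0.002988 mol.
Base is in excess by 0.002988 - 0.001877 = 0.001111 mol in a total volume of 0.04157 L.
[OH^-] = 0.001111/0.04157 = 0.02672 M, so pOH = 1.57 and pH = 14.00 - 1.57 = 12.43.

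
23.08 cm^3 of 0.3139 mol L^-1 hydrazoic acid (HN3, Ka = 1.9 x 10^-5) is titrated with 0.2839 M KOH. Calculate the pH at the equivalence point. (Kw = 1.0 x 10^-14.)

n(HN3) = 0.3139 x 0.02308 = 0.007245 mol; V(KOH) at equivalence = 0.007245/0.2839 = 0.02552 L.
At equivalence all the acid is converted to N3-; total volume = 0.02308 + 0.02552 = 0.04860 L, so [N3-] = 0.007245/0.04860 = 0.1491 M.
Kb = Kw/Ka = 1.0e-14 / 1.9 x 10^-5 = 5.26e-10.
[OH^-] = sqrt(Kb x [N3-]) = sqrt(5.26e-10 x 0.1491) = 8.86e-6 M.
pOH = 5.05, so pH = 14.00 - 5.05 = 8.95.

8.95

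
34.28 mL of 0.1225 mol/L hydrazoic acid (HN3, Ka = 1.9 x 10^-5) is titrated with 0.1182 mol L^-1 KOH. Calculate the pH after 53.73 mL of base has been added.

12.39

n(acid) = 0.1225 x 0.03428 = 0.004199 mol; n(KOH) added = 0.1182 x 0.05373 = 0.006351 mol.
Base is in excess by 0.006351 - 0.004199 = 0.002152 mol in a total volume of 0.08801 L.
[OH^-] = 0.002152/0.08801 = 0.02445 M, so pOH = 1.61 and pH = 14.00 - 1.61 = 12.39.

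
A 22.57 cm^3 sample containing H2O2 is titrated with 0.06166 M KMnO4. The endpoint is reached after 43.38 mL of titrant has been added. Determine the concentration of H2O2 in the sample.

0.296 M

n(KMnO4) = 0.06166 x 0.04338 = 0.002675 mol.
From the balanced equation, 2 mol KMnO4 reacts with 5 mol H2O2, so n(H2O2) = 0.002675 x 5/2 = 0.006687 mol.
[H2O2] = 0.006687 / 0.02257 L = 0.296 M.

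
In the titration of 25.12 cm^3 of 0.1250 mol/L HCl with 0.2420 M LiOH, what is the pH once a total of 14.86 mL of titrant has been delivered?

n(acid) = 0.1250 x 0.02512 = 0.003140 mol; n(LiOH) added = 0.2420 x 0.01486 = 0.003596 mol.
Base is in excess by 0.003596 - 0.003140 = 0.0004561 mol in a total volume of 0.03998 L.
[OH^-] = 0.0004561/0.03998 = 0.01141 M, so pOH = 1.94 and pH = 14.00 - 1.94 = 12.06.

12.06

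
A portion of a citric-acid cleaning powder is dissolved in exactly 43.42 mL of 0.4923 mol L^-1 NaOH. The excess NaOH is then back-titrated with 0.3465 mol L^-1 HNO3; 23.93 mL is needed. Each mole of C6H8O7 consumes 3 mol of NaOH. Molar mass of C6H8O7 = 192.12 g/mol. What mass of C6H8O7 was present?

0.838 g

Total n(NaOH) added = 0.4923 x 0.04342 = 0.02138 mol.
n(HNO3) used = 0.3465 x 0.02393 = 0.008292 mol, which equals the excess n(NaOH).
So n(NaOH) consumed by the sample = 0.02138 - 0.008292 = 0.01308 mol.
n(C6H8O7) = 0.01308 / 3 = 0.004361 mol.
mass = 0.004361 mol x 192.12 g/mol = 0.838 g.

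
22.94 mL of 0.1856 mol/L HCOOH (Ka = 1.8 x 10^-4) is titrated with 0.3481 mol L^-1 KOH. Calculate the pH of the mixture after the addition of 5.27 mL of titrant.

Initial n(HCOOH) = 0.1856 x 0.02294 = 0.004258 mol.
n(KOH) added = 0.3481 x 0.005270 = 0.001834 mol, converting that many moles of HCOOH to HCOO-.
Remaining n(HCOOH) = 0.002423 mol; n(HCOO-) = 0.001834 mol.
By Henderson-Hasselbalch, pH = pKa + log([A^-]/[HA]) = 3.74 + log(0.001834/0.002423) = 3.74 + (-0.12) = 3.62.

3.62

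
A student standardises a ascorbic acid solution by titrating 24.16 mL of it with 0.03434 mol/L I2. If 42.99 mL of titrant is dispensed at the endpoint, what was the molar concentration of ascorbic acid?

n(I2) = 0.03434 x 0.04299 = 0.001476 mol.
From the balanced equation, 1 mol I2 reacts with 1 mol ascorbic acid, so n(ascorbic acid) = 0.001476 x 1/1 = 0.001476 mol.
[ascorbic acid] = 0.001476 / 0.02416 L = 0.0611 M.

0.0611 M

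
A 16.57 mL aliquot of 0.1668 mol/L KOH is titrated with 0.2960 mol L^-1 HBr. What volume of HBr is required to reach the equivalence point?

n(KOH) = 0.1668 mol/L x 0.01657 L = 0.002764 mol.
At equivalence n(HBr) = n(KOH) = 0.002764 mol.
V(HBr) = 0.002764 / 0.2960 = 0.009337 L = 9.34 mL.

9.34 mL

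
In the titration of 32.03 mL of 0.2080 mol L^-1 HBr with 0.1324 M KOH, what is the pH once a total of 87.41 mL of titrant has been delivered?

n(acid) = 0.2080 x 0.03203 = 0.006662 mol; n(KOH) added = 0.1324 x 0.08741 = 0.01157 mol.
Base is in excess by 0.01157 - 0.006662 = 0.004911 mol in a total volume of 0.1194 L.
[OH^-] = 0.004911/0.1194 = 0.04112 M, so pOH = 1.39 and pH = 14.00 - 1.39 = 12.61.

12.61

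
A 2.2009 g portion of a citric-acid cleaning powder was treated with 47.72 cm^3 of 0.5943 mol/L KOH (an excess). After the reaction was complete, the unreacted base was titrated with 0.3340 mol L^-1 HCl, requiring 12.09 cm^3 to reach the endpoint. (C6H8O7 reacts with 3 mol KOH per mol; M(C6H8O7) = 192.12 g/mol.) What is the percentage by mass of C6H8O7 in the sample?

70.8%

Total n(KOH) added = 0.5943 x 0.04772 = 0.02836 mol.
n(HCl) used = 0.3340 x 0.01209 = 0.004038 mol, which equals the excess n(KOH).
So n(KOH) consumed by the sample = 0.02836 - 0.004038 = 0.02432 mol.
n(C6H8O7) = 0.02432 / 3 = 0.008107 mol.
mass C6H8O7 = 0.008107 x 192.12 = 1.558 g, so %C6H8O7 = 1.558/2.2009 x 100 = 70.8%.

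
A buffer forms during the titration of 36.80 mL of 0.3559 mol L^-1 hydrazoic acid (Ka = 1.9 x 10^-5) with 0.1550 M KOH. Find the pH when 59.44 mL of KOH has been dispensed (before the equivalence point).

Initial n(HN3) = 0.3559 x 0.03680 = 0.01310 mol.
n(KOH) added = 0.1550 x 0.05944 = 0.009213 mol, converting that many moles of HN3 to N3-.
Remaining n(HN3) = 0.003884 mol; n(N3-) = 0.009213 mol.
By Henderson-Hasselbalch, pH = pKa + log([A^-]/[HA]) = 4.72 + log(0.009213/0.003884) = 4.72 + (+0.38) = 5.10.

5.10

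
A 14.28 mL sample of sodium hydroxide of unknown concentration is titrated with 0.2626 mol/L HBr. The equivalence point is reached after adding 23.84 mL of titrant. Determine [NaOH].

n(HBr) delivered = 0.2626 x 0.02384 = 0.006260 mol.
For a 1:1 reaction, n(NaOH) = 0.006260 mol.
[NaOH] = 0.006260 mol / 0.01428 L = 0.438 M.

0.438 M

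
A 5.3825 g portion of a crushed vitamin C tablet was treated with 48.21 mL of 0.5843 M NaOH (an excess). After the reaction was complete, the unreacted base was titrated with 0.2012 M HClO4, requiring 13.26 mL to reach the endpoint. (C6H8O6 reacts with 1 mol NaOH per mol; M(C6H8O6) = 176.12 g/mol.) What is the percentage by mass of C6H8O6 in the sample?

83.4%

Total n(NaOH) added = 0.5843 x 0.04821 = 0.02817 mol.
n(HClO4) used = 0.2012 x 0.01326 = 0.002668 mol, which equals the excess n(NaOH).
So n(NaOH) consumed by the sample = 0.02817 - 0.002668 = 0.02550 mol.
n(C6H8O6) = 0.02550 / 1 = 0.02550 mol.
mass C6H8O6 = 0.02550 x 176.12 = 4.491 g, so %C6H8O6 = 4.491/5.3825 x 100 = 83.4%.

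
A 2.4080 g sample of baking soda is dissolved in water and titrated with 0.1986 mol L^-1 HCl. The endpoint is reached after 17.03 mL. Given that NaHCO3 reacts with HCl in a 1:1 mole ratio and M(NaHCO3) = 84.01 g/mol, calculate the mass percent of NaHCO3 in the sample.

11.8%

n(HCl) = 0.1986 x 0.01703 = 0.003382 mol.
n(NaHCO3) = 0.003382 / 1 = 0.003382 mol.
mass of NaHCO3 = 0.003382 x 84.01 = 0.2841 g.
% purity = 0.2841 / 2.4080 x 100 = 11.8%.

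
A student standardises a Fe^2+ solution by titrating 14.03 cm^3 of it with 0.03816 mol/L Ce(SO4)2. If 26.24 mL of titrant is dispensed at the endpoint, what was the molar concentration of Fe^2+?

n(Ce(SO4)2) = 0.03816 x 0.02624 = 0.001001 mol.
From the balanced equation, 1 mol Ce(SO4)2 reacts with 1 mol Fe^2+, so n(Fe^2+) = 0.001001 x 1/1 = 0.001001 mol.
[Fe^2+] = 0.001001 / 0.01403 L = 0.0714 M.

0.0714 M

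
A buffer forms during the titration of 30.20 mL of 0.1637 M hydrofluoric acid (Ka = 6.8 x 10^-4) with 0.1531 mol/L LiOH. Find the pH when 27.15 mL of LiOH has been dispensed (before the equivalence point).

3.89

Initial n(HF) = 0.1637 x 0.03020 = 0.004944 mol.
n(LiOH) added = 0.1531 x 0.02715 = 0.004157 mol, converting that many moles of HF to F-.
Remaining n(HF) = 0.0007871 mol; n(F-) = 0.004157 mol.
By Henderson-Hasselbalch, pH = pKa + log([A^-]/[HA]) = 3.17 + log(0.004157/0.0007871) = 3.17 + (+0.72) = 3.89.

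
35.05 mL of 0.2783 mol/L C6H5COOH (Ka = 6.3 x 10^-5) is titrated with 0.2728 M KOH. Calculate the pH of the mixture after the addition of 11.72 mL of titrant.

Initial n(C6H5COOH) = 0.2783 x 0.03505 = 0.009754 mol.
n(KOH) added = 0.2728 x 0.01172 = 0.003197 mol, converting that many moles of C6H5COOH to C6H5COO-.
Remaining n(C6H5COOH) = 0.006557 mol; n(C6H5COO-) = 0.003197 mol.
By Henderson-Hasselbalch, pH = pKa + log([A^-]/[HA]) = 4.20 + log(0.003197/0.006557) = 4.20 + (-0.31) = 3.89.

3.89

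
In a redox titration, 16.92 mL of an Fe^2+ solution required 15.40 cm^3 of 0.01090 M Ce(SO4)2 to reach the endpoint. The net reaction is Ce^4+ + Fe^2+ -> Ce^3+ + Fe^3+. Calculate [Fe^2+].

n(Ce(SO4)2) = 0.01090 x 0.01540 = 0.0001679 mol.
From the balanced equation, 1 mol Ce(SO4)2 reacts with 1 mol Fe^2+, so n(Fe^2+) = 0.0001679 x 1/1 = 0.0001679 mol.
[Fe^2+] = 0.0001679 / 0.01692 L = 0.00992 M.

0.00992 M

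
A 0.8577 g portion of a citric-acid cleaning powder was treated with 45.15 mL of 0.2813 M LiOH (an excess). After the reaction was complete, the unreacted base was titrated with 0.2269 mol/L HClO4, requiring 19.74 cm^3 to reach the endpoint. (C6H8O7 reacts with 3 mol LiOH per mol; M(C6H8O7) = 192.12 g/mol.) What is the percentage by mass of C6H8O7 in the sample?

61.4%

Total n(LiOH) added = 0.2813 x 0.04515 = 0.01270 mol.
n(HClO4) used = 0.2269 x 0.01974 = 0.004479 mol, which equals the excess n(LiOH).
So n(LiOH) consumed by the sample = 0.01270 - 0.004479 = 0.008222 mol.
n(C6H8O7) = 0.008222 / 3 = 0.002741 mol.
mass C6H8O7 = 0.002741 x 192.12 = 0.5265 g, so %C6H8O7 = 0.5265/0.8577 x 100 = 61.4%.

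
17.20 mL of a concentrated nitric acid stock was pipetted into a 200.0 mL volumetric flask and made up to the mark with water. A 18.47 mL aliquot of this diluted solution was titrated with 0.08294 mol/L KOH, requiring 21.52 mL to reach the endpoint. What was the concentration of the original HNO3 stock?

1.12 M

n(KOH) = 0.08294 x 0.02152 = 0.001785 mol.
n(HNO3) in the aliquot = 0.001785 mol.
[diluted HNO3] = 0.001785 / 0.01847 = 0.09664 M.
Dilution factor = 200.0/17.20 = 11.63, so [stock] = 0.09664 x 11.63 = 1.12 M.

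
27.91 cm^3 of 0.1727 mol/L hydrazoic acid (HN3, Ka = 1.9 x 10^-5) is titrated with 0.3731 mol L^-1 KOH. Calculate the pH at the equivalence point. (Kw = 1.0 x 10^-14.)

n(HN3) = 0.1727 x 0.02791 = 0.004820 mol; V(KOH) at equivalence = 0.004820/0.3731 = 0.01292 L.
At equivalence all the acid is converted to N3-; total volume = 0.02791 + 0.01292 = 0.04083 L, so [N3-] = 0.004820/0.04083 = 0.1181 M.
Kb = Kw/Ka = 1.0e-14 / 1.9 x 10^-5 = 5.26e-10.
[OH^-] = sqrt(Kb x [N3-]) = sqrt(5.26e-10 x 0.1181) = 7.88e-6 M.
pOH = 5.10, so pH = 14.00 - 5.10 = 8.90.

8.90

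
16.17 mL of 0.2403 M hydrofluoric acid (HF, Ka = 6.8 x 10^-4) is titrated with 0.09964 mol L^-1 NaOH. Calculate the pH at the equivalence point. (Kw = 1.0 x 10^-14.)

8.01

n(HF) = 0.2403 x 0.01617 = 0.003886 mol; V(NaOH) at equivalence = 0.003886/0.09964 = 0.03900 L.
At equivalence all the acid is converted to F-; total volume = 0.01617 + 0.03900 = 0.05517 L, so [F-] = 0.003886/0.05517 = 0.07043 M.
Kb = Kw/Ka = 1.0e-14 / 6.8 x 10^-4 = 1.47e-11.
[OH^-] = sqrt(Kb x [F-]) = sqrt(1.47e-11 x 0.07043) = 1.02e-6 M.
pOH = 5.99, so pH = 14.00 - 5.99 = 8.01.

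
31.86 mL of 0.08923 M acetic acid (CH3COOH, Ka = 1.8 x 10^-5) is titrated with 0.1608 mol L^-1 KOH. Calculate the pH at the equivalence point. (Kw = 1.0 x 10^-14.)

n(CH3COOH) = 0.08923 x 0.03186 = 0.002843 mol; V(KOH) at equivalence = 0.002843/0.1608 = 0.01768 L.
At equivalence all the acid is converted to CH3COO-; total volume = 0.03186 + 0.01768 = 0.04954 L, so [CH3COO-] = 0.002843/0.04954 = 0.05739 M.
Kb = Kw/Ka = 1.0e-14 / 1.8 x 10^-5 = 5.56e-10.
[OH^-] = sqrt(Kb x [CH3COO-]) = sqrt(5.56e-10 x 0.05739) = 5.65e-6 M.
pOH = 5.25, so pH = 14.00 - 5.25 = 8.75.

8.75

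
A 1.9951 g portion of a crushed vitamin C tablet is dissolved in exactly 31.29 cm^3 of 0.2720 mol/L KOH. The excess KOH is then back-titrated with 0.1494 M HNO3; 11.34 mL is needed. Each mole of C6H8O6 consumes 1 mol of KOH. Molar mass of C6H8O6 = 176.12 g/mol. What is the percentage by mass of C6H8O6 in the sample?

Total n(KOH) added = 0.2720 x 0.03129 = 0.008511 mol.
n(HNO3) used = 0.1494 x 0.01134 = 0.001694 mol, which equals the excess n(KOH).
So n(KOH) consumed by the sample = 0.008511 - 0.001694 = 0.006817 mol.
n(C6H8O6) = 0.006817 / 1 = 0.006817 mol.
mass C6H8O6 = 0.006817 x 176.12 = 1.201 g, so %C6H8O6 = 1.201/1.9951 x 100 = 60.2%.

60.2%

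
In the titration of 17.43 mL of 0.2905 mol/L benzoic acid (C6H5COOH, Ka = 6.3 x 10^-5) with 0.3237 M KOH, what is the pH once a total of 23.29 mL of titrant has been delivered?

n(acid) = 0.2905 x 0.01743 = 0.005063 mol; n(KOH) added = 0.3237 x 0.02329 = 0.007539 mol.
Base is in excess by 0.007539 - 0.005063 = 0.002476 mol in a total volume of 0.04072 L.
[OH^-] = 0.002476/0.04072 = 0.06079 M, so pOH = 1.22 and pH = 14.00 - 1.22 = 12.78.

12.78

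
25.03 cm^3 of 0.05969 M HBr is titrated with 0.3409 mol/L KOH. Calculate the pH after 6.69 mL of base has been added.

12.39

n(acid) = 0.05969 x 0.02503 = 0.001494 mol; n(KOH) added = 0.3409 x 0.006690 = 0.002281 mol.
Base is in excess by 0.002281 - 0.001494 = 0.0007866 mol in a total volume of 0.03172 L.
[OH^-] = 0.0007866/0.03172 = 0.02480 M, so pOH = 1.61 and pH = 14.00 - 1.61 = 12.39.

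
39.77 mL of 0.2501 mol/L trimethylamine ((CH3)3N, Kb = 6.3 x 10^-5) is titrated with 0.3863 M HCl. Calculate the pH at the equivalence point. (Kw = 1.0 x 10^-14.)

5.31

n((CH3)3N) = 0.2501 x 0.03977 = 0.009946 mol; V(HCl) at equivalence = 0.009946/0.3863 = 0.02575 L.
At equivalence the base is fully converted to (CH3)3NH+; total volume = 0.06552 L, so [(CH3)3NH+] = 0.009946/0.06552 = 0.1518 M.
Ka((CH3)3NH+) = Kw/Kb = 1.0e-14 / 6.3 x 10^-5 = 1.59e-10.
[H^+] = sqrt(Ka x [(CH3)3NH+]) = sqrt(1.59e-10 x 0.1518) = 4.91e-6 M.
pH = -log(4.91e-6) = 5.31.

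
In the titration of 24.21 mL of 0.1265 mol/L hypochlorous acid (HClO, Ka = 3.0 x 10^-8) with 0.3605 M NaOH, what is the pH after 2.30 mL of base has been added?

Initial n(HClO) = 0.1265 x 0.02421 = 0.003063 mol.
n(NaOH) added = 0.3605 x 0.002300 = 0.0008291 mol, converting that many moles of HClO to ClO-.
Remaining n(HClO) = 0.002233 mol; n(ClO-) = 0.0008291 mol.
By Henderson-Hasselbalch, pH = pKa + log([A^-]/[HA]) = 7.52 + log(0.0008291/0.002233) = 7.52 + (-0.43) = 7.09.

7.09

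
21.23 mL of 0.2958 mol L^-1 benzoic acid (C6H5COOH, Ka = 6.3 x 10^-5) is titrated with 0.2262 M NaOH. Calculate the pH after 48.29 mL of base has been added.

12.82

n(acid) = 0.2958 x 0.02123 = 0.006280 mol; n(NaOH) added = 0.2262 x 0.04829 = 0.01092 mol.
Base is in excess by 0.01092 - 0.006280 = 0.004643 mol in a total volume of 0.06952 L.
[OH^-] = 0.004643/0.06952 = 0.06679 M, so pOH = 1.18 and pH = 14.00 - 1.18 = 12.82.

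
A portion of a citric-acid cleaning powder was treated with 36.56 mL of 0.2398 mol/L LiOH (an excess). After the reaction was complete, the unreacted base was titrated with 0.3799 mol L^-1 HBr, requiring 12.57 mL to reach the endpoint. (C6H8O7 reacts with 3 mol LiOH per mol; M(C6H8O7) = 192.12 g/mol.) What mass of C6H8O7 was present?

Total n(LiOH) added = 0.2398 x 0.03656 = 0.008767 mol.
n(HBr) used = 0.3799 x 0.01257 = 0.004775 mol, which equals the excess n(LiOH).
So n(LiOH) consumed by the sample = 0.008767 - 0.004775 = 0.003992 mol.
n(C6H8O7) = 0.003992 / 3 = 0.001331 mol.
mass = 0.001331 mol x 192.12 g/mol = 0.256 g.

0.256 g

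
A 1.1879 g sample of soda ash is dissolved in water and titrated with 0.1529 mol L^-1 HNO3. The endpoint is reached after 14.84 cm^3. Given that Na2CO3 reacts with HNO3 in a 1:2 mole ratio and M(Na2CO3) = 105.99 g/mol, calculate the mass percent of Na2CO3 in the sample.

10.1%

n(HNO3) = 0.1529 x 0.01484 = 0.002269 mol.
n(Na2CO3) = 0.002269 / 2 = 0.001135 mol.
mass of Na2CO3 = 0.001135 x 105.99 = 0.1202 g.
% purity = 0.1202 / 1.1879 x 100 = 10.1%.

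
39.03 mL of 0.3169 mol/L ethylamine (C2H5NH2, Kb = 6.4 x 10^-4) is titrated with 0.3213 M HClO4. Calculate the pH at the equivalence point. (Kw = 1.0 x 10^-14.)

5.80

n(C2H5NH2) = 0.3169 x 0.03903 = 0.01237 mol; V(HClO4) at equivalence = 0.01237/0.3213 = 0.03850 L.
At equivalence the base is fully converted to C2H5NH3+; total volume = 0.07753 L, so [C2H5NH3+] = 0.01237/0.07753 = 0.1595 M.
Ka(C2H5NH3+) = Kw/Kb = 1.0e-14 / 6.4 x 10^-4 = 1.56e-11.
[H^+] = sqrt(Ka x [C2H5NH3+]) = sqrt(1.56e-11 x 0.1595) = 1.58e-6 M.
pH = -log(1.58e-6) = 5.80.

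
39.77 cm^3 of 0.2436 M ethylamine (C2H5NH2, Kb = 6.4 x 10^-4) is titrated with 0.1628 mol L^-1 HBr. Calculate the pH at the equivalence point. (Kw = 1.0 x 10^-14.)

5.91

n(C2H5NH2) = 0.2436 x 0.03977 = 0.009688 mol; V(HBr) at equivalence = 0.009688/0.1628 = 0.05951 L.
At equivalence the base is fully converted to C2H5NH3+; total volume = 0.09928 L, so [C2H5NH3+] = 0.009688/0.09928 = 0.09758 M.
Ka(C2H5NH3+) = Kw/Kb = 1.0e-14 / 6.4 x 10^-4 = 1.56e-11.
[H^+] = sqrt(Ka x [C2H5NH3+]) = sqrt(1.56e-11 x 0.09758) = 1.23e-6 M.
pH = -log(1.23e-6) = 5.91.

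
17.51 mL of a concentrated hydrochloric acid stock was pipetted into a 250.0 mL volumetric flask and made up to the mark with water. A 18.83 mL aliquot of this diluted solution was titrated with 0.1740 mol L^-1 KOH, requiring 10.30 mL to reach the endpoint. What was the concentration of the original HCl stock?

n(KOH) = 0.1740 x 0.01030 = 0.001792 mol.
n(HCl) in the aliquot = 0.001792 mol.
[diluted HCl] = 0.001792 / 0.01883 = 0.09518 M.
Dilution factor = 250.0/17.51 = 14.28, so [stock] = 0.09518 x 14.28 = 1.36 M.

1.36 M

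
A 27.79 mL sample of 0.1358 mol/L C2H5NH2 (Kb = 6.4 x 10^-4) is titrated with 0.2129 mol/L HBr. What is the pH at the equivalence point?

5.94

n(C2H5NH2) = 0.1358 x 0.02779 = 0.003774 mol; V(HBr) at equivalence = 0.003774/0.2129 = 0.01773 L.
At equivalence the base is fully converted to C2H5NH3+; total volume = 0.04552 L, so [C2H5NH3+] = 0.003774/0.04552 = 0.08291 M.
Ka(C2H5NH3+) = Kw/Kb = 1.0e-14 / 6.4 x 10^-4 = 1.56e-11.
[H^+] = sqrt(Ka x [C2H5NH3+]) = sqrt(1.56e-11 x 0.08291) = 1.14e-6 M.
pH = -log(1.14e-6) = 5.94.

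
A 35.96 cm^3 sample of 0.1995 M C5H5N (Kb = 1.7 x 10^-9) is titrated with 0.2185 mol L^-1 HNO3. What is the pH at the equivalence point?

n(C5H5N) = 0.1995 x 0.03596 = 0.007174 mol; V(HNO3) at equivalence = 0.007174/0.2185 = 0.03283 L.
At equivalence the base is fully converted to C5H5NH+; total volume = 0.06879 L, so [C5H5NH+] = 0.007174/0.06879 = 0.1043 M.
Ka(C5H5NH+) = Kw/Kb = 1.0e-14 / 1.7 x 10^-9 = 5.88e-6.
[H^+] = sqrt(Ka x [C5H5NH+]) = sqrt(5.88e-6 x 0.1043) = 0.000783 M.
pH = -log(0.000783) = 3.11.

3.11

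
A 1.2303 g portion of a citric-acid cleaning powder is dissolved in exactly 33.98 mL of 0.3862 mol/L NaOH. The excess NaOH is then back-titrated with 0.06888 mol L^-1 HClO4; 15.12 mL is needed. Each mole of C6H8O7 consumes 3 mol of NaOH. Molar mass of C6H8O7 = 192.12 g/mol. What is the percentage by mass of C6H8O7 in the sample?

Total n(NaOH) added = 0.3862 x 0.03398 = 0.01312 mol.
n(HClO4) used = 0.06888 x 0.01512 = 0.001041 mol, which equals the excess n(NaOH).
So n(NaOH) consumed by the sample = 0.01312 - 0.001041 = 0.01208 mol.
n(C6H8O7) = 0.01208 / 3 = 0.004027 mol.
mass C6H8O7 = 0.004027 x 192.12 = 0.7737 g, so %C6H8O7 = 0.7737/1.2303 x 100 = 62.9%.

62.9%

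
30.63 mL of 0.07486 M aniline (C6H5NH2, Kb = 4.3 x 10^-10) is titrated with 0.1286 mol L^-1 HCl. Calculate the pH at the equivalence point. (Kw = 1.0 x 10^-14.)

2.98

n(C6H5NH2) = 0.07486 x 0.03063 = 0.002293 mol; V(HCl) at equivalence = 0.002293/0.1286 = 0.01783 L.
At equivalence the base is fully converted to C6H5NH3+; total volume = 0.04846 L, so [C6H5NH3+] = 0.002293/0.04846 = 0.04732 M.
Ka(C6H5NH3+) = Kw/Kb = 1.0e-14 / 4.3 x 10^-10 = 2.33e-5.
[H^+] = sqrt(Ka x [C6H5NH3+]) = sqrt(2.33e-5 x 0.04732) = 0.00105 M.
pH = -log(0.00105) = 2.98.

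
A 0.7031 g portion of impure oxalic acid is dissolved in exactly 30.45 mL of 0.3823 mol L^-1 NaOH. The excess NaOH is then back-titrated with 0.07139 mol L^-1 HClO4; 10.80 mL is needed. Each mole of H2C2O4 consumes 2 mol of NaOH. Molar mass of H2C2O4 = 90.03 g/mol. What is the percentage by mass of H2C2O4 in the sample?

69.6%

Total n(NaOH) added = 0.3823 x 0.03045 = 0.01164 mol.
n(HClO4) used = 0.07139 x 0.01080 = 0.0007710 mol, which equals the excess n(NaOH).
So n(NaOH) consumed by the sample = 0.01164 - 0.0007710 = 0.01087 mol.
n(H2C2O4) = 0.01087 / 2 = 0.005435 mol.
mass H2C2O4 = 0.005435 x 90.03 = 0.4893 g, so %H2C2O4 = 0.4893/0.7031 x 100 = 69.6%.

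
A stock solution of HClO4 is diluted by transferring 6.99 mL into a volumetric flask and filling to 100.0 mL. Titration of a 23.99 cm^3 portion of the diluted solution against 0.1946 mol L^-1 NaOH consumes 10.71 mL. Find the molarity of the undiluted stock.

n(NaOH) = 0.1946 x 0.01071 = 0.002084 mol.
n(HClO4) in the aliquot = 0.002084 mol.
[diluted HClO4] = 0.002084 / 0.02399 = 0.08688 M.
Dilution factor = 100.0/6.990 = 14.31, so [stock] = 0.08688 x 14.31 = 1.24 M.

1.24 M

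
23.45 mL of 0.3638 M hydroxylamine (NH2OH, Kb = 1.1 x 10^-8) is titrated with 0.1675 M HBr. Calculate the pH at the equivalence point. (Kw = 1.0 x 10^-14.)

3.49

n(NH2OH) = 0.3638 x 0.02345 = 0.008531 mol; V(HBr) at equivalence = 0.008531/0.1675 = 0.05093 L.
At equivalence the base is fully converted to NH3OH+; total volume = 0.07438 L, so [NH3OH+] = 0.008531/0.07438 = 0.1147 M.
Ka(NH3OH+) = Kw/Kb = 1.0e-14 / 1.1 x 10^-8 = 9.09e-7.
[H^+] = sqrt(Ka x [NH3OH+]) = sqrt(9.09e-7 x 0.1147) = 0.000323 M.
pH = -log(0.000323) = 3.49.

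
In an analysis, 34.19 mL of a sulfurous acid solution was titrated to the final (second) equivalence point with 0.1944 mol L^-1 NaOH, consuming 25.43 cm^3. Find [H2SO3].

0.0723 M

n(NaOH) = 0.1944 x 0.02543 = 0.004944 mol.
At the final (second) equivalence point, 2 mol OH^- react per mol H2SO3, so n(H2SO3) = 0.004944 / 2 = 0.002472 mol.
[H2SO3] = 0.002472 / 0.03419 L = 0.0723 M.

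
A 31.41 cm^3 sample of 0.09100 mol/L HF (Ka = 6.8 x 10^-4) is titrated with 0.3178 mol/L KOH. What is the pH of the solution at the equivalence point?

8.01

n(HF) = 0.09100 x 0.03141 = 0.002858 mol; V(KOH) at equivalence = 0.002858/0.3178 = 0.008994 L.
At equivalence all the acid is converted to F-; total volume = 0.03141 + 0.008994 = 0.04040 L, so [F-] = 0.002858/0.04040 = 0.07074 M.
Kb = Kw/Ka = 1.0e-14 / 6.8 x 10^-4 = 1.47e-11.
[OH^-] = sqrt(Kb x [F-]) = sqrt(1.47e-11 x 0.07074) = 1.02e-6 M.
pOH = 5.99, so pH = 14.00 - 5.99 = 8.01.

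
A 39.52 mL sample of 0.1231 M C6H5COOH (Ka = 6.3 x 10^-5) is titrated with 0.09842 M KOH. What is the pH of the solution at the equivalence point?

n(C6H5COOH) = 0.1231 x 0.03952 = 0.004865 mol; V(KOH) at equivalence = 0.004865/0.09842 = 0.04943 L.
At equivalence all the acid is converted to C6H5COO-; total volume = 0.03952 + 0.04943 = 0.08895 L, so [C6H5COO-] = 0.004865/0.08895 = 0.05469 M.
Kb = Kw/Ka = 1.0e-14 / 6.3 x 10^-5 = 1.59e-10.
[OH^-] = sqrt(Kb x [C6H5COO-]) = sqrt(1.59e-10 x 0.05469) = 2.95e-6 M.
pOH = 5.53, so pH = 14.00 - 5.53 = 8.47.

8.47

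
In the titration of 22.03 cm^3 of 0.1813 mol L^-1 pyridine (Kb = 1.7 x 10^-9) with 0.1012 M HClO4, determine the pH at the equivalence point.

n(C5H5N) = 0.1813 x 0.02203 = 0.003994 mol; V(HClO4) at equivalence = 0.003994/0.1012 = 0.03947 L.
At equivalence the base is fully converted to C5H5NH+; total volume = 0.06150 L, so [C5H5NH+] = 0.003994/0.06150 = 0.06495 M.
Ka(C5H5NH+) = Kw/Kb = 1.0e-14 / 1.7 x 10^-9 = 5.88e-6.
[H^+] = sqrt(Ka x [C5H5NH+]) = sqrt(5.88e-6 x 0.06495) = 0.000618 M.
pH = -log(0.000618) = 3.21.

3.21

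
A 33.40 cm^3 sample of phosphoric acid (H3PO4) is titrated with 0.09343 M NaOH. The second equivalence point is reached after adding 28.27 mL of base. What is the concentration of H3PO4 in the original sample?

n(NaOH) = 0.09343 x 0.02827 = 0.002641 mol.
At the second equivalence point, 2 mol OH^- react per mol H3PO4, so n(H3PO4) = 0.002641 / 2 = 0.001321 mol.
[H3PO4] = 0.001321 / 0.03340 L = 0.0395 M.

0.0395 M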